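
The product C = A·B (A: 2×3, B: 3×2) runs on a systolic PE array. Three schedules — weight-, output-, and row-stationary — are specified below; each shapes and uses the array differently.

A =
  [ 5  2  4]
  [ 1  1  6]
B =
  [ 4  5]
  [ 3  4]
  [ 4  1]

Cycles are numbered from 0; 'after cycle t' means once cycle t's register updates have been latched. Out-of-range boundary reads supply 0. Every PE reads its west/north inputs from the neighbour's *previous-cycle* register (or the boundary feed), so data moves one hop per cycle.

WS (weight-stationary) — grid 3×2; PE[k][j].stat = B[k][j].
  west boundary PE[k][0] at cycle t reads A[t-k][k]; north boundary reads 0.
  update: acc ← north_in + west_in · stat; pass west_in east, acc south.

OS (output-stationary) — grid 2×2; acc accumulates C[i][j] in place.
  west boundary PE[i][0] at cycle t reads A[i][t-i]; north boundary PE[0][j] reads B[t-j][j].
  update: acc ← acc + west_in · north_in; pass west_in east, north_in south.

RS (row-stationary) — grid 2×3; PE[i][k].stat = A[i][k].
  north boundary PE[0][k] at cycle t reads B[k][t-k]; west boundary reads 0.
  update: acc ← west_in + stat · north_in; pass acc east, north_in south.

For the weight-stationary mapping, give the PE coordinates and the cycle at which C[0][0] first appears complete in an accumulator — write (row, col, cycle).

WS: C[0][0] accumulates in PE[2][0]:
  c0 r2c0: 0 / 0 / 0
  c1 r2c0: 0 / 0 / 0
  c2 r2c0: 42 / 4 / 42

(row, col, cycle) = (2, 0, 2)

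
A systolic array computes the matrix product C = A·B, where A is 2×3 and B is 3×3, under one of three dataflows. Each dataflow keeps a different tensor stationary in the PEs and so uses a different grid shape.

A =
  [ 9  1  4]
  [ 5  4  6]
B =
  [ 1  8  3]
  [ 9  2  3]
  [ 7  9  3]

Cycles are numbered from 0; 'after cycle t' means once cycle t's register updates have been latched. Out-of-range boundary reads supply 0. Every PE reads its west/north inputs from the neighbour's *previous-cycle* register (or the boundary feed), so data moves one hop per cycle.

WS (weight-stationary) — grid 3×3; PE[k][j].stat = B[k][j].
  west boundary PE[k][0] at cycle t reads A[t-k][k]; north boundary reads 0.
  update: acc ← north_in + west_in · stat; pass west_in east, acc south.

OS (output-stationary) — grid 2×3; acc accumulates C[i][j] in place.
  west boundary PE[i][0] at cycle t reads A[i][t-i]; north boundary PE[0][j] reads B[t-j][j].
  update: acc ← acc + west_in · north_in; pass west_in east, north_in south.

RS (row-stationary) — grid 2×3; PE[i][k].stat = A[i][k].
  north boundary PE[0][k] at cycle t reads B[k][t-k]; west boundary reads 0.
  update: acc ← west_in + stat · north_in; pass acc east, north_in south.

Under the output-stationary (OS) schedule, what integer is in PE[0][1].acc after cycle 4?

PE[0][1].acc = 110

OS on a 2×3 grid — tracing PE[0][1] and its feeders:
  0: (0,0).acc=9  regs=<9,1>
  0: (0,1).acc=0  regs=<0,0>
  1: (0,0).acc=18  regs=<1,9>
  1: (0,1).acc=72  regs=<9,8>
  2: (0,0).acc=46  regs=<4,7>
  2: (0,1).acc=74  regs=<1,2>
  3: (0,0).acc=46  regs=<0,0>
  3: (0,1).acc=110  regs=<4,9>
  4: (0,0).acc=46  regs=<0,0>
  4: (0,1).acc=110  regs=<0,0>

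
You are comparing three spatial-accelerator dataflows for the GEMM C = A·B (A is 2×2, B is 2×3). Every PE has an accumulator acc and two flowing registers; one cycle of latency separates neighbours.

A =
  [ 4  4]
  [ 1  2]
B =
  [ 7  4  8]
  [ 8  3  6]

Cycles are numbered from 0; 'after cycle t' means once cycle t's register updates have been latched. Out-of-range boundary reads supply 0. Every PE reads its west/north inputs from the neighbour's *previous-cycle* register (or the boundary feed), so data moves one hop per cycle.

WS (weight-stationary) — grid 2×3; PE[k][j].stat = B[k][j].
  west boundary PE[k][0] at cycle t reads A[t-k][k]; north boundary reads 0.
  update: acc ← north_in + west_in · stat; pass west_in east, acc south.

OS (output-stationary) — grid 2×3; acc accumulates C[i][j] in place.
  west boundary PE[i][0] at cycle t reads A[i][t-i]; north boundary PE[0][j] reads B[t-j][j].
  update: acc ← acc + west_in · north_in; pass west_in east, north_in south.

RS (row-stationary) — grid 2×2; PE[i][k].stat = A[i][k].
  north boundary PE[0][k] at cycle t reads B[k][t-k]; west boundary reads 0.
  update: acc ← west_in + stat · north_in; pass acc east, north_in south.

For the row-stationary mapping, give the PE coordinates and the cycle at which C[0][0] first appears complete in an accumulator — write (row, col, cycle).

RS — PE[0][1] is where C[0][0] collects:
  c0 r0c1: 0 / 0 / 0
  c1 r0c1: 60 / 60 / 8

(row, col, cycle) = (0, 1, 1)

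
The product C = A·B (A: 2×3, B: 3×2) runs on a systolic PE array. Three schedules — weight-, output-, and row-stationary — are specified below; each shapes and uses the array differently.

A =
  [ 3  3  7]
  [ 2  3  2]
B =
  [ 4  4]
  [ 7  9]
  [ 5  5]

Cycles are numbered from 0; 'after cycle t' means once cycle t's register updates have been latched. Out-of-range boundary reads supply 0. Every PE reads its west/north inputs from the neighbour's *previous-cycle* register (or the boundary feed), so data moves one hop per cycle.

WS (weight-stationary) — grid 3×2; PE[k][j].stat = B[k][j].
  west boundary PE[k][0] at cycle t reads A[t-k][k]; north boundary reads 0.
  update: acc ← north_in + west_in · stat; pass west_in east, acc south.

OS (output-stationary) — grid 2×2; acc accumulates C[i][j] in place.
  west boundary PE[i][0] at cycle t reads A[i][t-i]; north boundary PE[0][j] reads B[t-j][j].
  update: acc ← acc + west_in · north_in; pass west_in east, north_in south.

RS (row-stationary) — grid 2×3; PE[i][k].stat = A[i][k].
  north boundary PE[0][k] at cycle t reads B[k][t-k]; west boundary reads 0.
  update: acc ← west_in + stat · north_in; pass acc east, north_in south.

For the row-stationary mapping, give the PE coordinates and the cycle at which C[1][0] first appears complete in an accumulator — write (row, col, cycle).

RS: C[1][0] accumulates in PE[1][2]:
  t=0 PE[1][2]: acc=0 h=0 v=0
  t=1 PE[1][2]: acc=0 h=0 v=0
  t=2 PE[1][2]: acc=0 h=0 v=0
  t=3 PE[1][2]: acc=39 h=39 v=5

(row, col, cycle) = (1, 2, 3)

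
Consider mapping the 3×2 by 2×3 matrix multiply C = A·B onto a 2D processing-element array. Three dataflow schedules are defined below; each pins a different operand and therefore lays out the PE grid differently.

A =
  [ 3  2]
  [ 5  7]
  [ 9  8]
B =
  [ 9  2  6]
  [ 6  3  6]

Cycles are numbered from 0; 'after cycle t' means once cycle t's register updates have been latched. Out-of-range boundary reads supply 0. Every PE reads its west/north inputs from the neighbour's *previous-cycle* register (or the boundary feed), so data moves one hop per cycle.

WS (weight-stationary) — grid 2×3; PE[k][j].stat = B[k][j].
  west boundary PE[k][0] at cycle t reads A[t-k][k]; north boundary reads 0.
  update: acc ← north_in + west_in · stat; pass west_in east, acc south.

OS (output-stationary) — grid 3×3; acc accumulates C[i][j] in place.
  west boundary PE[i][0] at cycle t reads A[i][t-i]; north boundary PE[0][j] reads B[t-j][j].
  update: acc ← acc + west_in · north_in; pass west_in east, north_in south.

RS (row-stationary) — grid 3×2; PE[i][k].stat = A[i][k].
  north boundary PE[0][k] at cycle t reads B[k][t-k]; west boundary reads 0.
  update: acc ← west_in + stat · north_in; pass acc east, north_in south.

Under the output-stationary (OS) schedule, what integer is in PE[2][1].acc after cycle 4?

PE[2][1].acc = 42

OS 3×3: PE[2][1] cycle-by-cycle (with neighbour feeds):
  step 0 · PE1,1: acc=0; fwd→0 fwd↓0
  step 0 · PE2,0: acc=0; fwd→0 fwd↓0
  step 0 · PE2,1: acc=0; fwd→0 fwd↓0
  step 1 · PE1,1: acc=0; fwd→0 fwd↓0
  step 1 · PE2,0: acc=0; fwd→0 fwd↓0
  step 1 · PE2,1: acc=0; fwd→0 fwd↓0
  step 2 · PE1,1: acc=10; fwd→5 fwd↓2
  step 2 · PE2,0: acc=81; fwd→9 fwd↓9
  step 2 · PE2,1: acc=0; fwd→0 fwd↓0
  step 3 · PE1,1: acc=31; fwd→7 fwd↓3
  step 3 · PE2,0: acc=129; fwd→8 fwd↓6
  step 3 · PE2,1: acc=18; fwd→9 fwd↓2
  step 4 · PE1,1: acc=31; fwd→0 fwd↓0
  step 4 · PE2,0: acc=129; fwd→0 fwd↓0
  step 4 · PE2,1: acc=42; fwd→8 fwd↓3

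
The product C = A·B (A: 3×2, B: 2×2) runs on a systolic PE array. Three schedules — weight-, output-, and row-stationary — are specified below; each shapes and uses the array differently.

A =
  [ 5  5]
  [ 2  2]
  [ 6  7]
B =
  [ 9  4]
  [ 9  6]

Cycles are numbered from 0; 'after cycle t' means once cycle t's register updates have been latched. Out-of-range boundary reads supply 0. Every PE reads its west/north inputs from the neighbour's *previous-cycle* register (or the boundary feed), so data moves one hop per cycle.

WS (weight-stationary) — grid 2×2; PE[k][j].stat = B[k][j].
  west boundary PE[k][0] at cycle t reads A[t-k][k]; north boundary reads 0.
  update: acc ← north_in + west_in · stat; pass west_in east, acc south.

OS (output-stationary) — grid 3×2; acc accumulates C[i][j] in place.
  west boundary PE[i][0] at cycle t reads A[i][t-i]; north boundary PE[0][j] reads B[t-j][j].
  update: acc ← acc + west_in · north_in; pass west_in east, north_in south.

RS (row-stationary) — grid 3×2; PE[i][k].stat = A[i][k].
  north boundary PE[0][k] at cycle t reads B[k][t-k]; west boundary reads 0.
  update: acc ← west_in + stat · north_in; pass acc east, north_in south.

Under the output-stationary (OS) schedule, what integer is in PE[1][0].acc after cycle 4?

PE[1][0].acc = 36

OS on a 3×2 grid — tracing PE[1][0] and its feeders:
  [0] (0,0) acc=45 (h:5 v:9)
  [0] (1,0) acc=0 (h:0 v:0)
  [1] (0,0) acc=90 (h:5 v:9)
  [1] (1,0) acc=18 (h:2 v:9)
  [2] (0,0) acc=90 (h:0 v:0)
  [2] (1,0) acc=36 (h:2 v:9)
  [3] (0,0) acc=90 (h:0 v:0)
  [3] (1,0) acc=36 (h:0 v:0)
  [4] (0,0) acc=90 (h:0 v:0)
  [4] (1,0) acc=36 (h:0 v:0)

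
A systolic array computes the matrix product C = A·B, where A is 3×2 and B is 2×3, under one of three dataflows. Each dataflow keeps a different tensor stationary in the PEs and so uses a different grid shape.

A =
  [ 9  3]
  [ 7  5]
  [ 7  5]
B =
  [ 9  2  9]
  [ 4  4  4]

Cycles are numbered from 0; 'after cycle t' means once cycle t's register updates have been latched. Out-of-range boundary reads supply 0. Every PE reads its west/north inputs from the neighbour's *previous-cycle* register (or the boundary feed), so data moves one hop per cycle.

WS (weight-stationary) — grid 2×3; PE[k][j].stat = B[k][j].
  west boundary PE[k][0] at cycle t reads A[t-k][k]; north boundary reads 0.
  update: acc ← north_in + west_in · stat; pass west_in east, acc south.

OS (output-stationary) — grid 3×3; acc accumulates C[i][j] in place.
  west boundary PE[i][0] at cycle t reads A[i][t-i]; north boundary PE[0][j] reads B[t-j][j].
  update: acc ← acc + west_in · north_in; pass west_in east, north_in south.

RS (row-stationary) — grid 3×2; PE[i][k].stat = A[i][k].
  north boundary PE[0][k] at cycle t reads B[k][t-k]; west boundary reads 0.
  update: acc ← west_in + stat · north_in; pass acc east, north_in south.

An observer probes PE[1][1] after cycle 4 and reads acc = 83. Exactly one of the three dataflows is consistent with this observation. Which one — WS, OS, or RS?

dataflow = RS

— WS: 2×3; PE[1][1] trace:
  t=0 PE[1][1]: acc=0 h=0 v=0
  t=1 PE[1][1]: acc=0 h=0 v=0
  t=2 PE[1][1]: acc=30 h=3 v=30
  t=3 PE[1][1]: acc=34 h=5 v=34
  t=4 PE[1][1]: acc=34 h=5 v=34
— OS: 3×3; PE[1][1] trace:
  t=0 PE[1][1]: acc=0 h=0 v=0
  t=1 PE[1][1]: acc=0 h=0 v=0
  t=2 PE[1][1]: acc=14 h=7 v=2
  t=3 PE[1][1]: acc=34 h=5 v=4
  t=4 PE[1][1]: acc=34 h=0 v=0
— RS: 3×2; PE[1][1] trace:
  t=0 PE[1][1]: acc=0 h=0 v=0
  t=1 PE[1][1]: acc=0 h=0 v=0
  t=2 PE[1][1]: acc=83 h=83 v=4
  t=3 PE[1][1]: acc=34 h=34 v=4
  t=4 PE[1][1]: acc=83 h=83 v=4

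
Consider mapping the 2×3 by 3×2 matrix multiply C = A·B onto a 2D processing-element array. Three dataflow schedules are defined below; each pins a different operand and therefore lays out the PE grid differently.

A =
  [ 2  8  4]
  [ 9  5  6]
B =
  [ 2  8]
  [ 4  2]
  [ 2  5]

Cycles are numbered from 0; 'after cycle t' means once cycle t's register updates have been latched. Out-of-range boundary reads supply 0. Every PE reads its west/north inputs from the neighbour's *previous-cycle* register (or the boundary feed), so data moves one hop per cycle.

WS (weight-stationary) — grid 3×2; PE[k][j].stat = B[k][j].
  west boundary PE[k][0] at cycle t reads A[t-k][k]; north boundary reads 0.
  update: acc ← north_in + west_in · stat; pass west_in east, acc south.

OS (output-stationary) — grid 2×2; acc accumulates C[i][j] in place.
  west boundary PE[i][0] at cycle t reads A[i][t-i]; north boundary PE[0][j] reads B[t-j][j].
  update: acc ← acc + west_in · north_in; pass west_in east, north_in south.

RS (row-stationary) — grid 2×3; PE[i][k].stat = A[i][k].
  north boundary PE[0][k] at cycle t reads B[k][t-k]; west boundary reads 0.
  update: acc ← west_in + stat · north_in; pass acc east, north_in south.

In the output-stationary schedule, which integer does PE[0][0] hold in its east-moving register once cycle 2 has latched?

register = 4

OS (2×2). Following PE[0][0] plus its west/north inputs:
  t=0 PE[0][0]: acc=4 h=2 v=2
  t=1 PE[0][0]: acc=36 h=8 v=4
  t=2 PE[0][0]: acc=44 h=4 v=2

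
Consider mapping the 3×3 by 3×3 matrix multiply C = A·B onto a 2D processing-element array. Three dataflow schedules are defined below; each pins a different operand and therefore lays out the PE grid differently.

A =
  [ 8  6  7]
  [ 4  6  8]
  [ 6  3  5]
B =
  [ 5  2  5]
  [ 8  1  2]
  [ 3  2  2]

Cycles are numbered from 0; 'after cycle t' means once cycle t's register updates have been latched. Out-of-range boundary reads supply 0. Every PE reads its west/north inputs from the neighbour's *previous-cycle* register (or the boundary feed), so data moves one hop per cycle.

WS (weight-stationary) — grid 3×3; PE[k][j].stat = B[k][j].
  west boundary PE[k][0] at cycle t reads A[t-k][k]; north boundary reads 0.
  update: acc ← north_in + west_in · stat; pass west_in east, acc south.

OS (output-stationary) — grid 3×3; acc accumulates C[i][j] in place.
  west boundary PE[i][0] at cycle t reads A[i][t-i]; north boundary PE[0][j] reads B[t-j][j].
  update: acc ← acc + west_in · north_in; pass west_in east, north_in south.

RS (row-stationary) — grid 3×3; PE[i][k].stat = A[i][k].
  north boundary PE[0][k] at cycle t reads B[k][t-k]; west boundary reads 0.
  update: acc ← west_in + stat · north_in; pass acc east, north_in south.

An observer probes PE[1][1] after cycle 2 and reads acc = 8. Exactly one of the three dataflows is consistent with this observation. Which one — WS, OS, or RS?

dataflow = OS

— WS: 3×3; PE[1][1] trace:
  [0] (1,1) acc=0 (h:0 v:0)
  [1] (1,1) acc=0 (h:0 v:0)
  [2] (1,1) acc=22 (h:6 v:22)
— OS: 3×3; PE[1][1] trace:
  [0] (1,1) acc=0 (h:0 v:0)
  [1] (1,1) acc=0 (h:0 v:0)
  [2] (1,1) acc=8 (h:4 v:2)
— RS: 3×3; PE[1][1] trace:
  [0] (1,1) acc=0 (h:0 v:0)
  [1] (1,1) acc=0 (h:0 v:0)
  [2] (1,1) acc=68 (h:68 v:8)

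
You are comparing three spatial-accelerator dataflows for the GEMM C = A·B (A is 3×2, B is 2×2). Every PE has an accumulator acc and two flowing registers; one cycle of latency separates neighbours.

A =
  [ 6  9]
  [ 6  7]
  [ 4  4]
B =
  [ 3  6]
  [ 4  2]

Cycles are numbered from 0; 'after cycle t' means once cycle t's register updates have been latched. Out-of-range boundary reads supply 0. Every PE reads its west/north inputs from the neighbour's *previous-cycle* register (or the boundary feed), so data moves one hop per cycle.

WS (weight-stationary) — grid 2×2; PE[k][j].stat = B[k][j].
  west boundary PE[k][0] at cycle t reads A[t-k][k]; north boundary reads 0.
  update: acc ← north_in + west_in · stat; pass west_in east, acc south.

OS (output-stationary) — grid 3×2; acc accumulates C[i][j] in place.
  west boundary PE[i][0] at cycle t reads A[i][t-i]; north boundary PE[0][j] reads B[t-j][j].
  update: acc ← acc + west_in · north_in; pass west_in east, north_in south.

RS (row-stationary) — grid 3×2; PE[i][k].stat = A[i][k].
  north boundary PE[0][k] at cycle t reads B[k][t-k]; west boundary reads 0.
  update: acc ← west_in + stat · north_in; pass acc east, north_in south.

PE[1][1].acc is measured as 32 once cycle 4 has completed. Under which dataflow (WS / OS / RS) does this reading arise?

dataflow = WS

Under WS (2×2), PE[1][1]:
  step 0 · PE1,1: acc=0; fwd→0 fwd↓0
  step 1 · PE1,1: acc=0; fwd→0 fwd↓0
  step 2 · PE1,1: acc=54; fwd→9 fwd↓54
  step 3 · PE1,1: acc=50; fwd→7 fwd↓50
  step 4 · PE1,1: acc=32; fwd→4 fwd↓32
Under OS (3×2), PE[1][1]:
  step 0 · PE1,1: acc=0; fwd→0 fwd↓0
  step 1 · PE1,1: acc=0; fwd→0 fwd↓0
  step 2 · PE1,1: acc=36; fwd→6 fwd↓6
  step 3 · PE1,1: acc=50; fwd→7 fwd↓2
  step 4 · PE1,1: acc=50; fwd→0 fwd↓0
Under RS (3×2), PE[1][1]:
  step 0 · PE1,1: acc=0; fwd→0 fwd↓0
  step 1 · PE1,1: acc=0; fwd→0 fwd↓0
  step 2 · PE1,1: acc=46; fwd→46 fwd↓4
  step 3 · PE1,1: acc=50; fwd→50 fwd↓2
  step 4 · PE1,1: acc=0; fwd→0 fwd↓0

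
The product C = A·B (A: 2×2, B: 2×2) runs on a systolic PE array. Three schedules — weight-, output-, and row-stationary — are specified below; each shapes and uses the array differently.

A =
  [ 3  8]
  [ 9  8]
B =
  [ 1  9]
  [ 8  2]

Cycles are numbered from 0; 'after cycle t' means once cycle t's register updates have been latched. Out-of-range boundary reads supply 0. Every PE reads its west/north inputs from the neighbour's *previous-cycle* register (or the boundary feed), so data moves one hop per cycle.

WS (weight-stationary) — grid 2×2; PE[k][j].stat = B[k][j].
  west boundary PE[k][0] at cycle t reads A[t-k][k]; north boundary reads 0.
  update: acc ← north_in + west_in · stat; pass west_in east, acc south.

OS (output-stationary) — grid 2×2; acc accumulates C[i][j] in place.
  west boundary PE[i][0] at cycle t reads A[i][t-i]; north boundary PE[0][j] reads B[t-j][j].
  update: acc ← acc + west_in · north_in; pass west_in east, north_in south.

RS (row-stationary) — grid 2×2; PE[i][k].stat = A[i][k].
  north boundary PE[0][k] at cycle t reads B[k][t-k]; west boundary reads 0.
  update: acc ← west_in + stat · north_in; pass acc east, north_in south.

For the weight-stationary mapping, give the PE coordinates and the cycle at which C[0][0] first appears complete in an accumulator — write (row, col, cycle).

WS: C[0][0] accumulates in PE[1][0]:
  c0 r1c0: 0 / 0 / 0
  c1 r1c0: 67 / 8 / 67

(row, col, cycle) = (1, 0, 1)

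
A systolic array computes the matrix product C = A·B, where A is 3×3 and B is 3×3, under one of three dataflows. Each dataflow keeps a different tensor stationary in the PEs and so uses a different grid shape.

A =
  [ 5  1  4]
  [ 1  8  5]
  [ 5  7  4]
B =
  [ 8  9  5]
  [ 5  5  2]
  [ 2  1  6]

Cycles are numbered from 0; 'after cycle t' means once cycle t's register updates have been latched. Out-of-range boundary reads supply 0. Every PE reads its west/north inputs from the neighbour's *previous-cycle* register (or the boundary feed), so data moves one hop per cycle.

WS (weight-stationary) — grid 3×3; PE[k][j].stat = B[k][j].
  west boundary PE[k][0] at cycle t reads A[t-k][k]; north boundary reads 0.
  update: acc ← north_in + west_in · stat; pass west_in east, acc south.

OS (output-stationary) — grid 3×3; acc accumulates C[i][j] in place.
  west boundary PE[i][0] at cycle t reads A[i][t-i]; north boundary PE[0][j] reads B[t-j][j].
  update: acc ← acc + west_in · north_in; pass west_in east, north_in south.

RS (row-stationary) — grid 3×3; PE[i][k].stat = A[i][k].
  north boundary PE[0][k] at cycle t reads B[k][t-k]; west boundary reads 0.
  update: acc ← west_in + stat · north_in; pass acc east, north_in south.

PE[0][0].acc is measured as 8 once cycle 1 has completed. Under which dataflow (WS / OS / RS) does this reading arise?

Under WS (3×3), PE[0][0]:
  [0] (0,0) acc=40 (h:5 v:40)
  [1] (0,0) acc=8 (h:1 v:8)
Under OS (3×3), PE[0][0]:
  [0] (0,0) acc=40 (h:5 v:8)
  [1] (0,0) acc=45 (h:1 v:5)
Under RS (3×3), PE[0][0]:
  [0] (0,0) acc=40 (h:40 v:8)
  [1] (0,0) acc=45 (h:45 v:9)

dataflow = WS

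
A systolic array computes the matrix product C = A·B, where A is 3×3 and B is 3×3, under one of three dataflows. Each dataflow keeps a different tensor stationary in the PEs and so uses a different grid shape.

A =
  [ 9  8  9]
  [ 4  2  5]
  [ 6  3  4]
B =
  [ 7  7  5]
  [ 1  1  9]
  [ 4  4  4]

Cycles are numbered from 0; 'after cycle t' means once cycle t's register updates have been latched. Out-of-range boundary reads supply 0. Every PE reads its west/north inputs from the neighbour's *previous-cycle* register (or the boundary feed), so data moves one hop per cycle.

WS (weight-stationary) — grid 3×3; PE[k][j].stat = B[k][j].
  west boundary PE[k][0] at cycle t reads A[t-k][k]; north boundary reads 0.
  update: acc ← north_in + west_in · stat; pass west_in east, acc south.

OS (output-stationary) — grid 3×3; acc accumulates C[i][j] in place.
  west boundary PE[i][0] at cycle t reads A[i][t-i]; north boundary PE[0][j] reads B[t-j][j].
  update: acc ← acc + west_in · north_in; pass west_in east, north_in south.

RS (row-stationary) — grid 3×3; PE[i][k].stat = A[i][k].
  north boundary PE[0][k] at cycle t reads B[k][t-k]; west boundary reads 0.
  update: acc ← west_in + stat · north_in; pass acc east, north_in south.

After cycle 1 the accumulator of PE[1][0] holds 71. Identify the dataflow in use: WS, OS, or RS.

dataflow = WS

Under WS (3×3), PE[1][0]:
  cycle 0: PE[1][0] → acc 0, east 0, south 0
  cycle 1: PE[1][0] → acc 71, east 8, south 71
Under OS (3×3), PE[1][0]:
  cycle 0: PE[1][0] → acc 0, east 0, south 0
  cycle 1: PE[1][0] → acc 28, east 4, south 7
Under RS (3×3), PE[1][0]:
  cycle 0: PE[1][0] → acc 0, east 0, south 0
  cycle 1: PE[1][0] → acc 28, east 28, south 7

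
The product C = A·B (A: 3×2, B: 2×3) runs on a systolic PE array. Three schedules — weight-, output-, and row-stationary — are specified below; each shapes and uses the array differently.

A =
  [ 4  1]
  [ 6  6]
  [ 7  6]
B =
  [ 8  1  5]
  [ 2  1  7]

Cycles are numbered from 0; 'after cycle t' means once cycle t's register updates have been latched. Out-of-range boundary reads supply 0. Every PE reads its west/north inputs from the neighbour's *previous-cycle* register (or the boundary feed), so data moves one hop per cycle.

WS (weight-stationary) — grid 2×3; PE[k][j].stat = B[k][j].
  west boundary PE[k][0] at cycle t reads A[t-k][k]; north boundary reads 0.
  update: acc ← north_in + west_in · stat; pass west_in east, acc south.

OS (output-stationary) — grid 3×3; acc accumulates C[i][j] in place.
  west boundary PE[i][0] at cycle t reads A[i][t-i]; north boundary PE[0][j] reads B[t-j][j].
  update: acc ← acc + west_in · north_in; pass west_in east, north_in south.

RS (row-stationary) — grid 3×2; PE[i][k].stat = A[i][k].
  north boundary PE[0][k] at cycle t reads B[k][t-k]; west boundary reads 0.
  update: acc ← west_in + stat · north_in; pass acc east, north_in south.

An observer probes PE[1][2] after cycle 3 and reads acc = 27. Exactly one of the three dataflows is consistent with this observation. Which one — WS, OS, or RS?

— WS: 2×3; PE[1][2] trace:
  [0] (1,2) acc=0 (h:0 v:0)
  [1] (1,2) acc=0 (h:0 v:0)
  [2] (1,2) acc=0 (h:0 v:0)
  [3] (1,2) acc=27 (h:1 v:27)
— OS: 3×3; PE[1][2] trace:
  [0] (1,2) acc=0 (h:0 v:0)
  [1] (1,2) acc=0 (h:0 v:0)
  [2] (1,2) acc=0 (h:0 v:0)
  [3] (1,2) acc=30 (h:6 v:5)
RS (3×2): PE[1][2] does not exist.

dataflow = WS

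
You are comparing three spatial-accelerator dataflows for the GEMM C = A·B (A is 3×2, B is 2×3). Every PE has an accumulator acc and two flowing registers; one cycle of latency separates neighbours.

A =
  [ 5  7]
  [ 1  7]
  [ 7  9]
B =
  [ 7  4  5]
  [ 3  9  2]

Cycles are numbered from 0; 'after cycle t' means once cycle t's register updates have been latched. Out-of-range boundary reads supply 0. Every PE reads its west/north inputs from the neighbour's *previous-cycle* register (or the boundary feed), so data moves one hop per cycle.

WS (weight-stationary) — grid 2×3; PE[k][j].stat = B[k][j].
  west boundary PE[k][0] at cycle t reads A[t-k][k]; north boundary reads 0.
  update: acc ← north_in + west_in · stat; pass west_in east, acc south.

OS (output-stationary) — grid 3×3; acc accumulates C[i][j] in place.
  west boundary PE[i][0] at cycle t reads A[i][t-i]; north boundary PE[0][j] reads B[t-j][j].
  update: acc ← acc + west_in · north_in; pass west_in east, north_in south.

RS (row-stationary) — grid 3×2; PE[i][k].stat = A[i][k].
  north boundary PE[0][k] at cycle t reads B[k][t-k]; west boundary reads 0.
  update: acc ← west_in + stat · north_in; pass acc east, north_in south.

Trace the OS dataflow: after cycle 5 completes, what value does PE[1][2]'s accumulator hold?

OS (3×3). Following PE[1][2] plus its west/north inputs:
  0: (0,2).acc=0  regs=<0,0>
  0: (1,1).acc=0  regs=<0,0>
  0: (1,2).acc=0  regs=<0,0>
  1: (0,2).acc=0  regs=<0,0>
  1: (1,1).acc=0  regs=<0,0>
  1: (1,2).acc=0  regs=<0,0>
  2: (0,2).acc=25  regs=<5,5>
  2: (1,1).acc=4  regs=<1,4>
  2: (1,2).acc=0  regs=<0,0>
  3: (0,2).acc=39  regs=<7,2>
  3: (1,1).acc=67  regs=<7,9>
  3: (1,2).acc=5  regs=<1,5>
  4: (0,2).acc=39  regs=<0,0>
  4: (1,1).acc=67  regs=<0,0>
  4: (1,2).acc=19  regs=<7,2>
  5: (0,2).acc=39  regs=<0,0>
  5: (1,1).acc=67  regs=<0,0>
  5: (1,2).acc=19  regs=<0,0>

PE[1][2].acc = 19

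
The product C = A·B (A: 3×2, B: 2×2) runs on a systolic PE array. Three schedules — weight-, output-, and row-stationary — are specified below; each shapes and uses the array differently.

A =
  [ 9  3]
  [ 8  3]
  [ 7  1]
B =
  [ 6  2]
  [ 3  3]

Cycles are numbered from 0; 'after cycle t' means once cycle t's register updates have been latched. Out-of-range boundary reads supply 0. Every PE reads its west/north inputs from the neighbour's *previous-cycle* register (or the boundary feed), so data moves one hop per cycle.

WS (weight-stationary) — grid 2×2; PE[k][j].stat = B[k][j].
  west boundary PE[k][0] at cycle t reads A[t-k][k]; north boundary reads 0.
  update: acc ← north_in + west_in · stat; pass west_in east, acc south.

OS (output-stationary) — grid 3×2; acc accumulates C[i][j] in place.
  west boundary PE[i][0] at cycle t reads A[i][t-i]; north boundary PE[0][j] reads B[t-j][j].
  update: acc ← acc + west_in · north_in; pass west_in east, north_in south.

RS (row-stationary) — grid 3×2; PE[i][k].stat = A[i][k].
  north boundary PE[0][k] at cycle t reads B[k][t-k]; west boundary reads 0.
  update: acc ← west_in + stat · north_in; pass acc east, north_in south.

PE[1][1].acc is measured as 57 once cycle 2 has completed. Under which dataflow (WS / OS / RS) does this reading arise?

WS [2×2] PE[1][1] across cycles:
  0: (1,1).acc=0  regs=<0,0>
  1: (1,1).acc=0  regs=<0,0>
  2: (1,1).acc=27  regs=<3,27>
OS [3×2] PE[1][1] across cycles:
  0: (1,1).acc=0  regs=<0,0>
  1: (1,1).acc=0  regs=<0,0>
  2: (1,1).acc=16  regs=<8,2>
RS [3×2] PE[1][1] across cycles:
  0: (1,1).acc=0  regs=<0,0>
  1: (1,1).acc=0  regs=<0,0>
  2: (1,1).acc=57  regs=<57,3>

dataflow = RS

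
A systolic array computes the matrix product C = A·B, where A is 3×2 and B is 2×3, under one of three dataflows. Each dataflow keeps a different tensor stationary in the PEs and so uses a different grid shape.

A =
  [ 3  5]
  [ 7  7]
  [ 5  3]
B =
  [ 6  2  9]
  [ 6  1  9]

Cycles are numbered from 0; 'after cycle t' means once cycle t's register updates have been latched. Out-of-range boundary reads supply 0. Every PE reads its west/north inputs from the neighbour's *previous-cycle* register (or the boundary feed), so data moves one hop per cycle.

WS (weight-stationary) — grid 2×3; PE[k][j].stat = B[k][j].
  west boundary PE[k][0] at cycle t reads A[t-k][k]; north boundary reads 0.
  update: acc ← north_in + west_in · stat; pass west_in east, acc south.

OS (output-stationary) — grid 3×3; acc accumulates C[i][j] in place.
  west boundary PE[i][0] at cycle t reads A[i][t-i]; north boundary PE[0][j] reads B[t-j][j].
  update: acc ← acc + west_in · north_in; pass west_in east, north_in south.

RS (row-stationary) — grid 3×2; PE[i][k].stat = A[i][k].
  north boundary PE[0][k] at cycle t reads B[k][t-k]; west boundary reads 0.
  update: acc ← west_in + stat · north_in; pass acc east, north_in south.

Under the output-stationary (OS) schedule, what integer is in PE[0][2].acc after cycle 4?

Tracing OS — 3×3 array, target PE[0][2]:
  @0  [0,1]  acc 0  |  →0  ↓0
  @0  [0,2]  acc 0  |  →0  ↓0
  @1  [0,1]  acc 6  |  →3  ↓2
  @1  [0,2]  acc 0  |  →0  ↓0
  @2  [0,1]  acc 11  |  →5  ↓1
  @2  [0,2]  acc 27  |  →3  ↓9
  @3  [0,1]  acc 11  |  →0  ↓0
  @3  [0,2]  acc 72  |  →5  ↓9
  @4  [0,1]  acc 11  |  →0  ↓0
  @4  [0,2]  acc 72  |  →0  ↓0

PE[0][2].acc = 72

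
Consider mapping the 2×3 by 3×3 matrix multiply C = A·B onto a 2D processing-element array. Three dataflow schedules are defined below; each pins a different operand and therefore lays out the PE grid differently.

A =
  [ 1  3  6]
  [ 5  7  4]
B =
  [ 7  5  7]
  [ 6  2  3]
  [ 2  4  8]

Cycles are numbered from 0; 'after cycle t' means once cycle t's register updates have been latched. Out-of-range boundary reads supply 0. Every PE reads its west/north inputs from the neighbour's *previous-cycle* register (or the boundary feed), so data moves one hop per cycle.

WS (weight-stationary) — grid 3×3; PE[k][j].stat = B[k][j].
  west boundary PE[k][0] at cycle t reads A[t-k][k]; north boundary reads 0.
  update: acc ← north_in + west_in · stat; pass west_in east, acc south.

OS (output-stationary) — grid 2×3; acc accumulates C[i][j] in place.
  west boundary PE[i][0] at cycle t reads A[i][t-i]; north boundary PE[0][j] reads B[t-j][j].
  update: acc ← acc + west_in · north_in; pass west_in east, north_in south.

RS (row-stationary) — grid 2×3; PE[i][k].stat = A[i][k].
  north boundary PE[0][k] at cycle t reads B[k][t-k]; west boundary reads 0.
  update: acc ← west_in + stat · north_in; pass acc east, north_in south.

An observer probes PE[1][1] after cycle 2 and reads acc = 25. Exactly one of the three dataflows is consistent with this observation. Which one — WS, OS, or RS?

dataflow = OS

Under WS (3×3), PE[1][1]:
  t=0 PE[1][1]: acc=0 h=0 v=0
  t=1 PE[1][1]: acc=0 h=0 v=0
  t=2 PE[1][1]: acc=11 h=3 v=11
Under OS (2×3), PE[1][1]:
  t=0 PE[1][1]: acc=0 h=0 v=0
  t=1 PE[1][1]: acc=0 h=0 v=0
  t=2 PE[1][1]: acc=25 h=5 v=5
Under RS (2×3), PE[1][1]:
  t=0 PE[1][1]: acc=0 h=0 v=0
  t=1 PE[1][1]: acc=0 h=0 v=0
  t=2 PE[1][1]: acc=77 h=77 v=6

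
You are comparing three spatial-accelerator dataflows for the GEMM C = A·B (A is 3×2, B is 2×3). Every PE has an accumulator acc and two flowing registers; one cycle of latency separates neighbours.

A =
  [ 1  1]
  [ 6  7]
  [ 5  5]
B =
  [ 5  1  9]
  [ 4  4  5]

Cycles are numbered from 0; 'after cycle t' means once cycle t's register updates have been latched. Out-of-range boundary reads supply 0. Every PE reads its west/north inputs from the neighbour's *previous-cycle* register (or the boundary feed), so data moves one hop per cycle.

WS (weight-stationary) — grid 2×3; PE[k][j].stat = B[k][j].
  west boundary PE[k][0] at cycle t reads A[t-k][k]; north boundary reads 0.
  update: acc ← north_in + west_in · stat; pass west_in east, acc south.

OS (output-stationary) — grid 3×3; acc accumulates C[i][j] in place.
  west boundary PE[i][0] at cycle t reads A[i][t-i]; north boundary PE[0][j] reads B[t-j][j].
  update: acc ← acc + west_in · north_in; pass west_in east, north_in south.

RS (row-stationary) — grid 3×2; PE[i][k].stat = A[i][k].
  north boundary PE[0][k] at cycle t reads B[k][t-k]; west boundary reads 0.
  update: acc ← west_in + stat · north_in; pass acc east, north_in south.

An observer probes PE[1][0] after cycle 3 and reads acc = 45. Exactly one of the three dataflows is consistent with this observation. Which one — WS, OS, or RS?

Under WS (2×3), PE[1][0]:
  cycle 0: PE[1][0] → acc 0, east 0, south 0
  cycle 1: PE[1][0] → acc 9, east 1, south 9
  cycle 2: PE[1][0] → acc 58, east 7, south 58
  cycle 3: PE[1][0] → acc 45, east 5, south 45
Under OS (3×3), PE[1][0]:
  cycle 0: PE[1][0] → acc 0, east 0, south 0
  cycle 1: PE[1][0] → acc 30, east 6, south 5
  cycle 2: PE[1][0] → acc 58, east 7, south 4
  cycle 3: PE[1][0] → acc 58, east 0, south 0
Under RS (3×2), PE[1][0]:
  cycle 0: PE[1][0] → acc 0, east 0, south 0
  cycle 1: PE[1][0] → acc 30, east 30, south 5
  cycle 2: PE[1][0] → acc 6, east 6, south 1
  cycle 3: PE[1][0] → acc 54, east 54, south 9

dataflow = WS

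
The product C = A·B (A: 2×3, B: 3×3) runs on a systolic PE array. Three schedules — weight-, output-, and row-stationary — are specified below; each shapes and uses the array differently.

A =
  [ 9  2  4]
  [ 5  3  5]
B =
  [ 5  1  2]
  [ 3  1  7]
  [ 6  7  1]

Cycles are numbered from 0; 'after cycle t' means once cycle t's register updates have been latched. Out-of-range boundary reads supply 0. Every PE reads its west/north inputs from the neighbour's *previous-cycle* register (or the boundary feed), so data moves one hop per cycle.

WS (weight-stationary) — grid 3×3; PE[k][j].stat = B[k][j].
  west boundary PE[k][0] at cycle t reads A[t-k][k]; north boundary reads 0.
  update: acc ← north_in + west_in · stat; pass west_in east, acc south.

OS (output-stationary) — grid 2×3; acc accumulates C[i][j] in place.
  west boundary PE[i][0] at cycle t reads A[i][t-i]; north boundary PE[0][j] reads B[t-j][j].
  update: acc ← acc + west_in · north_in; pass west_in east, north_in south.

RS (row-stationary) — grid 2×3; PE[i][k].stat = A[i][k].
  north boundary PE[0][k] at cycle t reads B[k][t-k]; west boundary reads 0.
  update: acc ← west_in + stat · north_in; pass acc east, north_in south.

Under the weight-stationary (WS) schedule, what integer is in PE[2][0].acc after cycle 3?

PE[2][0].acc = 64

Tracing WS — 3×3 array, target PE[2][0]:
  after 0 — PE[1][0] acc=0, pass-E 0, pass-S 0
  after 0 — PE[2][0] acc=0, pass-E 0, pass-S 0
  after 1 — PE[1][0] acc=51, pass-E 2, pass-S 51
  after 1 — PE[2][0] acc=0, pass-E 0, pass-S 0
  after 2 — PE[1][0] acc=34, pass-E 3, pass-S 34
  after 2 — PE[2][0] acc=75, pass-E 4, pass-S 75
  after 3 — PE[1][0] acc=0, pass-E 0, pass-S 0
  after 3 — PE[2][0] acc=64, pass-E 5, pass-S 64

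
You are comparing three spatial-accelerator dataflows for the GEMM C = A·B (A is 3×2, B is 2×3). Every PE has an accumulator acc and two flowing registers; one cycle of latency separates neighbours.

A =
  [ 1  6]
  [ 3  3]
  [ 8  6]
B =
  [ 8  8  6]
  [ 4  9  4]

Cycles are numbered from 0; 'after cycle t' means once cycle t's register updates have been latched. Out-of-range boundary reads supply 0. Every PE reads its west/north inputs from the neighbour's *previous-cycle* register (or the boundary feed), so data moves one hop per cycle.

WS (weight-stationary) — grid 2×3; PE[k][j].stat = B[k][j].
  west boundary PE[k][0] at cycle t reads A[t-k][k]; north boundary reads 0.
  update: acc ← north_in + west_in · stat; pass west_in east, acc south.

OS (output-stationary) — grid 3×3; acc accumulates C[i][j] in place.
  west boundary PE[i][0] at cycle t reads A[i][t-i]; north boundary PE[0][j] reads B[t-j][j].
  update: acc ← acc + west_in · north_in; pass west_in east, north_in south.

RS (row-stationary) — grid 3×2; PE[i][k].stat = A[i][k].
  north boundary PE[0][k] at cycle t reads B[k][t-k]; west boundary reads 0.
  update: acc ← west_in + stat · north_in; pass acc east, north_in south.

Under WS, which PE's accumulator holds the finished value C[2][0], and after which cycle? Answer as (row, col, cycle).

WS: C[2][0] accumulates in PE[1][0]:
  t=0 PE[1][0]: acc=0 h=0 v=0
  t=1 PE[1][0]: acc=32 h=6 v=32
  t=2 PE[1][0]: acc=36 h=3 v=36
  t=3 PE[1][0]: acc=88 h=6 v=88

(row, col, cycle) = (1, 0, 3)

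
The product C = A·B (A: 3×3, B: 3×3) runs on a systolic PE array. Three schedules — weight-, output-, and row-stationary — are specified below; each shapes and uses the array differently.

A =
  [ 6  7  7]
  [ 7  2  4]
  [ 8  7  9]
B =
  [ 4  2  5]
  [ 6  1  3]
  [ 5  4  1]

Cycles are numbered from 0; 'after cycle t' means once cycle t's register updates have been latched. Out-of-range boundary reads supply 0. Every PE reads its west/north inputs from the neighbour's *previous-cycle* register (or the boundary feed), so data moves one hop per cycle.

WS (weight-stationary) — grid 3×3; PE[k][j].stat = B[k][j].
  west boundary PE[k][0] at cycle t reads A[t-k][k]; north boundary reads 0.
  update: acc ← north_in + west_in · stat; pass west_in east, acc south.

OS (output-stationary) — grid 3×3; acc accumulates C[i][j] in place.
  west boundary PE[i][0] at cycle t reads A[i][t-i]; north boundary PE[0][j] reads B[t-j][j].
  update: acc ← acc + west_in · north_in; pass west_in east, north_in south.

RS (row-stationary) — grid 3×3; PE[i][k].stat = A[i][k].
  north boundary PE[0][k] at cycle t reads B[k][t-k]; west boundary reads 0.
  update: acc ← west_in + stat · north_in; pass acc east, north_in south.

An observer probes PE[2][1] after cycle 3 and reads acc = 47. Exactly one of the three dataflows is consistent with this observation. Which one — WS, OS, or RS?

dataflow = WS

Under WS (3×3), PE[2][1]:
  [0] (2,1) acc=0 (h:0 v:0)
  [1] (2,1) acc=0 (h:0 v:0)
  [2] (2,1) acc=0 (h:0 v:0)
  [3] (2,1) acc=47 (h:7 v:47)
Under OS (3×3), PE[2][1]:
  [0] (2,1) acc=0 (h:0 v:0)
  [1] (2,1) acc=0 (h:0 v:0)
  [2] (2,1) acc=0 (h:0 v:0)
  [3] (2,1) acc=16 (h:8 v:2)
Under RS (3×3), PE[2][1]:
  [0] (2,1) acc=0 (h:0 v:0)
  [1] (2,1) acc=0 (h:0 v:0)
  [2] (2,1) acc=0 (h:0 v:0)
  [3] (2,1) acc=74 (h:74 v:6)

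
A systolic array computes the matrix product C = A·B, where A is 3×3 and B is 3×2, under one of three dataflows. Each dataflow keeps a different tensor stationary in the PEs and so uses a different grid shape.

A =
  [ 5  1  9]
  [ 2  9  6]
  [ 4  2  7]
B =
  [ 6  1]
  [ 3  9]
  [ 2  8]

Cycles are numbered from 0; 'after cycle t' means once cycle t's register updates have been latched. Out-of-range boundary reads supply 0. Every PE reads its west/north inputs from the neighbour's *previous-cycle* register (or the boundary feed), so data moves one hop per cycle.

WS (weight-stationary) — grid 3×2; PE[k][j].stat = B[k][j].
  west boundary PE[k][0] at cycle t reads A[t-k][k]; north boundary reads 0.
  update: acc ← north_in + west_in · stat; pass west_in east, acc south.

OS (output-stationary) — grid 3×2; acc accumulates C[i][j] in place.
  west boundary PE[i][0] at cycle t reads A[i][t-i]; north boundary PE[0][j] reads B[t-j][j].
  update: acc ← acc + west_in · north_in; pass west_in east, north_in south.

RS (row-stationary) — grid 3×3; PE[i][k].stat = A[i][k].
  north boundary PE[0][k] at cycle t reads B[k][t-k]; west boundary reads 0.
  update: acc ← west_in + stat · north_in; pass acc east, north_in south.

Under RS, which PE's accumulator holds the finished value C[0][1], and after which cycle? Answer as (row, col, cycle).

RS — PE[0][2] is where C[0][1] collects:
  t=0 PE[0][2]: acc=0 h=0 v=0
  t=1 PE[0][2]: acc=0 h=0 v=0
  t=2 PE[0][2]: acc=51 h=51 v=2
  t=3 PE[0][2]: acc=86 h=86 v=8

(row, col, cycle) = (0, 2, 3)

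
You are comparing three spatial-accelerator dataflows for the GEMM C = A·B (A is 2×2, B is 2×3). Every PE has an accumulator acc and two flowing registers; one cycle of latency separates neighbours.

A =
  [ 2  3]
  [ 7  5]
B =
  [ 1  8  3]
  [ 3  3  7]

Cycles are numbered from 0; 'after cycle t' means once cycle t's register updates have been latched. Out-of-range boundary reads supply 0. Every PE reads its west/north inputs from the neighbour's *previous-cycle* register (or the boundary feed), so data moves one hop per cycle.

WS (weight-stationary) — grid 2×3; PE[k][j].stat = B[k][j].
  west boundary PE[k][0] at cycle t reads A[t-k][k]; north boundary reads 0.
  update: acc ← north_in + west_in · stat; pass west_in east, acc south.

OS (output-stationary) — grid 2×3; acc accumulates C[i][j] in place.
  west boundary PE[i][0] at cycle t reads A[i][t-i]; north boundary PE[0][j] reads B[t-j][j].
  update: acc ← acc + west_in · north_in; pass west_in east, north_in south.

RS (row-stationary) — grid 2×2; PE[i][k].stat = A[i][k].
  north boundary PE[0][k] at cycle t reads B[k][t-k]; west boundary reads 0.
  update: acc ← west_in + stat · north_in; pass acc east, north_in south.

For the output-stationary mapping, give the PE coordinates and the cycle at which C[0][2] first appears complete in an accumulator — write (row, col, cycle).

(row, col, cycle) = (0, 2, 3)

OS: C[0][2] accumulates in PE[0][2]:
  cycle 0: PE[0][2] → acc 0, east 0, south 0
  cycle 1: PE[0][2] → acc 0, east 0, south 0
  cycle 2: PE[0][2] → acc 6, east 2, south 3
  cycle 3: PE[0][2] → acc 27, east 3, south 7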